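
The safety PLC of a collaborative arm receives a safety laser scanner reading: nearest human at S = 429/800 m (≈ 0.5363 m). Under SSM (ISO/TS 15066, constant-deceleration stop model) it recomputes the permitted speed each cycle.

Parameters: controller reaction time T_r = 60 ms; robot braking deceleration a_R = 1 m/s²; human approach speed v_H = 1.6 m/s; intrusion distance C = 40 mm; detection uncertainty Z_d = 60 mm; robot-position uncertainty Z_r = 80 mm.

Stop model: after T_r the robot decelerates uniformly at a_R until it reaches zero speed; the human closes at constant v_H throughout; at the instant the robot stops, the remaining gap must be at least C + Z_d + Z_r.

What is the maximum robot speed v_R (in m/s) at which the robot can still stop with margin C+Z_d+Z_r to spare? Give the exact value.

at the boundary: (1/2)·v² + (83/50)·v + (-1041/4000) = 0
  disc = (83/50)² − 4·(1/2)·(-1041/4000) = 32761/10000 ; √disc = 181/100
  v_R = (−(83/50) + 181/100) / (2·(1/2)) = 3/20 m/s
check:
stop time T_s = (3/20)/1 = 0.1500 s
robot covers v_R·T_r = 0.1500·0.0600 = 0.0090 m before braking
braking distance = 0.1500²/(2·1.0000) = 0.0112 m
human over T_r+T_s: 1.6000·(0.0600+0.1500) = 0.3360 m
residual clearance needed = 0.0400+0.0600+0.0800 = 0.1800 m
sum ≈ 0.0090+0.0112+0.3360+0.1800 ≈ 0.5363 m = S ✓

v_R_max = 3/20 m/s = 0.1500 m/s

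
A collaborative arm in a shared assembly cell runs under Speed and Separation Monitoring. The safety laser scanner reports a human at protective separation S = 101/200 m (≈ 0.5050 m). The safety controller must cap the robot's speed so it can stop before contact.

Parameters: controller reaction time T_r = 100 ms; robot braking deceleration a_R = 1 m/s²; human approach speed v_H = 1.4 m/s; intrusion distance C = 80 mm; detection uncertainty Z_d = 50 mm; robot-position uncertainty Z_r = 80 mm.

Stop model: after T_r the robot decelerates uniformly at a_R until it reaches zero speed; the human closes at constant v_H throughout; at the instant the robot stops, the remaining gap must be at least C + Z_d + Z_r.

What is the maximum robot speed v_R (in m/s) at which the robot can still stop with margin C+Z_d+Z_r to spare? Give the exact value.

v_R_max = 1/10 m/s = 0.1000 m/s

collect terms ⇒ (1/2)·v_R² + (3/2)·v_R + (-31/200) = 0
  disc = (3/2)² − 4·(1/2)·(-31/200) = 64/25 ; √disc = 8/5
  v_R = (−(3/2) + 8/5) / (2·(1/2)) = 1/10 m/s
check:
stop time T_s = (1/10)/1 = 0.1000 s
robot covers v_R·T_r = 0.1000·0.1000 = 0.0100 m before braking
braking distance = 0.1000²/(2·1.0000) = 0.0050 m
human closes 1.4000·0.2000 = 0.2800 m
margins: 0.0800+0.0500+0.0800 = 0.2100 m
sum ≈ 0.0100+0.0050+0.2800+0.2100 ≈ 0.5050 m = S ✓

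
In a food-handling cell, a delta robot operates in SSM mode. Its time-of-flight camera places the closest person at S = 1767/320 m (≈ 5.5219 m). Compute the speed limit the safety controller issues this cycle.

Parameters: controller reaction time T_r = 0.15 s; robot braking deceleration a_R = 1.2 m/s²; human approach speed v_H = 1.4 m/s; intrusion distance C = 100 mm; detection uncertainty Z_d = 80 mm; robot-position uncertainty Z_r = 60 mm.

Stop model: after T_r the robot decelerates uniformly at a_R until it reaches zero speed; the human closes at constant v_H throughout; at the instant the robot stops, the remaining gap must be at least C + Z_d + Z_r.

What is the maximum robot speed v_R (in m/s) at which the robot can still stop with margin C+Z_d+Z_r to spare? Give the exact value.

v_R_max = 9/4 m/s = 2.2500 m/s

collect terms ⇒ (5/12)·v_R² + (79/60)·v_R + (-1623/320) = 0
  disc = (79/60)² − 4·(5/12)·(-1623/320) = 146689/14400 ; √disc = 383/120
  v_R = (−(79/60) + 383/120) / (2·(5/12)) = 9/4 m/s
check:
stop time T_s = (9/4)/(6/5) = 1.8750 s
robot covers v_R·T_r = 2.2500·0.1500 = 0.3375 m before braking
braking distance = 2.2500²/(2·1.2000) = 2.1094 m
human over T_r+T_s: 1.4000·(0.1500+1.8750) = 2.8350 m
margins: 0.1000+0.0800+0.0600 = 0.2400 m
sum ≈ 0.3375+2.1094+2.8350+0.2400 ≈ 5.5219 m = S ✓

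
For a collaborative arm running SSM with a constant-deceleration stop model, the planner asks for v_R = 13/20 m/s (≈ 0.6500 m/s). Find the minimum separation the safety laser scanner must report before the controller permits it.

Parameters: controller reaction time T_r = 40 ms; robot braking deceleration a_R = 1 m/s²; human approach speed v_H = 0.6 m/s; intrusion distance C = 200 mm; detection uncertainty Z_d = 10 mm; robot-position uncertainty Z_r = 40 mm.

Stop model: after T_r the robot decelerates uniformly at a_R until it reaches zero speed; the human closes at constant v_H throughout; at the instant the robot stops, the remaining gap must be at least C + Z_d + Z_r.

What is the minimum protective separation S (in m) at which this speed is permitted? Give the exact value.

stop time T_s = (13/20)/1 = 0.6500 s
robot covers v_R·T_r = 0.6500·0.0400 = 0.0260 m before braking
robot covers 0.6500·0.6500 − ½·1.0000·0.6500² = 0.2112 m while stopping
human closes 0.6000·0.6900 = 0.4140 m
margins: 0.2000+0.0100+0.0400 = 0.2500 m
S_min ≈ 0.0260+0.2112+0.4140+0.2500  ⇒  S_min = 721/800 m

S_min = 721/800 m = 0.9012 m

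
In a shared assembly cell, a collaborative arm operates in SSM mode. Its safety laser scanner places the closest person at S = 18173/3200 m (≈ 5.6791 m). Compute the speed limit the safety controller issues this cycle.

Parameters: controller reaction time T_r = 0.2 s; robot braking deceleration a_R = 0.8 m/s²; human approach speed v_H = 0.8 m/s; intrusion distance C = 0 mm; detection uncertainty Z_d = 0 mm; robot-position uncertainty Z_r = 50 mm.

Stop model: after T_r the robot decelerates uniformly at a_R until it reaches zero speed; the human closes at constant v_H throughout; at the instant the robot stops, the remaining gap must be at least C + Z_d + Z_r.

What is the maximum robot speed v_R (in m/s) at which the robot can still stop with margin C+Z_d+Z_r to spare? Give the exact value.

collect terms ⇒ (5/8)·v_R² + (6/5)·v_R + (-17501/3200) = 0
  disc = (6/5)² − 4·(5/8)·(-17501/3200) = 96721/6400 ; √disc = 311/80
  v_R = (−(6/5) + 311/80) / (2·(5/8)) = 43/20 m/s
check:
stop time T_s = (43/20)/(4/5) = 2.6875 s
robot covers v_R·T_r = 2.1500·0.2000 = 0.4300 m before braking
robot under decel: 2.1500²/(2·0.8000) = 2.8891 m
human closes 0.8000·2.8875 = 2.3100 m
margins: 0.0000+0.0000+0.0500 = 0.0500 m
sum ≈ 0.4300+2.8891+2.3100+0.0500 ≈ 5.6791 m = S ✓

v_R_max = 43/20 m/s = 2.1500 m/s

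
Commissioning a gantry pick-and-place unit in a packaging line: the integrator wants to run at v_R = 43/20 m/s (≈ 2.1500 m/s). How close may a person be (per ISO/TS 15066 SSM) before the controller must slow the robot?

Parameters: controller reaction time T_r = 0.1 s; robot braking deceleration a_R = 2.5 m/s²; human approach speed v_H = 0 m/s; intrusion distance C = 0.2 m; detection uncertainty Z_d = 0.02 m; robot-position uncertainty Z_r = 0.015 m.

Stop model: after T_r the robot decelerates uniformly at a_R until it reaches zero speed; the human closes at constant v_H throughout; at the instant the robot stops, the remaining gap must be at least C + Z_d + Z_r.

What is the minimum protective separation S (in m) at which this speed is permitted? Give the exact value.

braking lasts T_s = (43/20)/(5/2) = 0.8600 s
reaction-phase robot travel = 2.1500·0.1000 = 0.2150 m
braking distance = 2.1500²/(2·2.5000) = 0.9245 m
human over T_r+T_s: 0.0000·(0.1000+0.8600) = 0.0000 m
C+Z_d+Z_r = 0.2000+0.0200+0.0150 = 0.2350 m
S_min ≈ 0.2150+0.9245+0.0000+0.2350  ⇒  S_min = 2749/2000 m

S_min = 2749/2000 m = 1.3745 m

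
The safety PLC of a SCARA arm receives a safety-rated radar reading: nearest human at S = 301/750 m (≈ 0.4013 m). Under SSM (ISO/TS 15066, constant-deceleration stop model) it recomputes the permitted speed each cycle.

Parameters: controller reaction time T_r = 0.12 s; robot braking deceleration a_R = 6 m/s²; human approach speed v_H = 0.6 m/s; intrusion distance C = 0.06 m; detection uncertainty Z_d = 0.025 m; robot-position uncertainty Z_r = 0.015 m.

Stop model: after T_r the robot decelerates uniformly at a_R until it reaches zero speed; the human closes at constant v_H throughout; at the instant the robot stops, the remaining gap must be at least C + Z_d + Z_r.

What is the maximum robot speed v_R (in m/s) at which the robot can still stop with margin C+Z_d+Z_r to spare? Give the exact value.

v_R_max = 4/5 m/s = 0.8000 m/s

quadratic (1/12)·v² + (11/50)·v + (-86/375) = 0
  disc = (11/50)² − 4·(1/12)·(-86/375) = 2809/22500 ; √disc = 53/150
  v_R = (−(11/50) + 53/150) / (2·(1/12)) = 4/5 m/s
check:
braking lasts T_s = (4/5)/6 = 0.1333 s
robot in T_r: 0.8000·0.1200 = 0.0960 m
robot covers 0.8000·0.1333 − ½·6.0000·0.1333² = 0.0533 m while stopping
person approaches 0.6000·(0.1200+0.1333) = 0.1520 m
C+Z_d+Z_r = 0.0600+0.0250+0.0150 = 0.1000 m
sum ≈ 0.0960+0.0533+0.1520+0.1000 ≈ 0.4013 m = S ✓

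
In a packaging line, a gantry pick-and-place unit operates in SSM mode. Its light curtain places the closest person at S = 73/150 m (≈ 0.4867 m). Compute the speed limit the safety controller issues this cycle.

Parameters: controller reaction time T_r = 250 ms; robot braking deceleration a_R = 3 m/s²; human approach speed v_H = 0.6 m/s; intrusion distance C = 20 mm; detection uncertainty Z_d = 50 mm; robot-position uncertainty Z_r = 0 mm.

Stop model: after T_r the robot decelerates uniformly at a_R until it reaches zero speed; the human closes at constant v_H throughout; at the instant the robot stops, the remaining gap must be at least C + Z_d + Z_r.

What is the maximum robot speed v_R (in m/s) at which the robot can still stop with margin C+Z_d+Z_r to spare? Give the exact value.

v_R_max = 1/2 m/s = 0.5000 m/s

at the boundary: (1/6)·v² + (9/20)·v + (-4/15) = 0
  disc = (9/20)² − 4·(1/6)·(-4/15) = 1369/3600 ; √disc = 37/60
  v_R = (−(9/20) + 37/60) / (2·(1/6)) = 1/2 m/s
check:
stop time T_s = (1/2)/3 = 0.1667 s
reaction-phase robot travel = 0.5000·0.2500 = 0.1250 m
robot under decel: 0.5000²/(2·3.0000) = 0.0417 m
person approaches 0.6000·(0.2500+0.1667) = 0.2500 m
residual clearance needed = 0.0200+0.0500+0.0000 = 0.0700 m
sum ≈ 0.1250+0.0417+0.2500+0.0700 ≈ 0.4867 m = S ✓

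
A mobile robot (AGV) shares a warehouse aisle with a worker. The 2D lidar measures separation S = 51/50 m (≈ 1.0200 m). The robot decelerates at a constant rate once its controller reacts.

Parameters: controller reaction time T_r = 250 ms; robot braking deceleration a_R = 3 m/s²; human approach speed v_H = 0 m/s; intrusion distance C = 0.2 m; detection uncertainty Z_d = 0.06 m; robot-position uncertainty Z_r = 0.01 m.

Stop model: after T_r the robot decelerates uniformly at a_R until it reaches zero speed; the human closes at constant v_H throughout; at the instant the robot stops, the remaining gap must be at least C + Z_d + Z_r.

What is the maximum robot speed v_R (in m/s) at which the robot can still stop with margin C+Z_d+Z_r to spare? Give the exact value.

collect terms ⇒ (1/6)·v_R² + (1/4)·v_R + (-3/4) = 0
  disc = (1/4)² − 4·(1/6)·(-3/4) = 9/16 ; √disc = 3/4
  v_R = (−(1/4) + 3/4) / (2·(1/6)) = 3/2 m/s
check:
stop time T_s = (3/2)/3 = 0.5000 s
reaction-phase robot travel = 1.5000·0.2500 = 0.3750 m
robot under decel: 1.5000²/(2·3.0000) = 0.3750 m
person approaches 0.0000·(0.2500+0.5000) = 0.0000 m
residual clearance needed = 0.2000+0.0600+0.0100 = 0.2700 m
sum ≈ 0.3750+0.3750+0.0000+0.2700 ≈ 1.0200 m = S ✓

v_R_max = 3/2 m/s = 1.5000 m/s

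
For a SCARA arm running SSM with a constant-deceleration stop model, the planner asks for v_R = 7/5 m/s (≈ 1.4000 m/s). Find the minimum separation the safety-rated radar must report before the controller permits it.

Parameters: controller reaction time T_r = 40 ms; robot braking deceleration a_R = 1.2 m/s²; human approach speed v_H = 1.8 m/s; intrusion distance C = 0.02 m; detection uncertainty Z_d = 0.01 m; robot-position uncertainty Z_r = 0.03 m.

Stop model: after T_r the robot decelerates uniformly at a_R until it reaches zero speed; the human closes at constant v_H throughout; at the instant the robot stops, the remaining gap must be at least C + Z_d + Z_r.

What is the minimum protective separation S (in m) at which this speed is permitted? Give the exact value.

S_min = 4657/1500 m = 3.1047 m

stop time T_s = (7/5)/(6/5) = 1.1667 s
robot in T_r: 1.4000·0.0400 = 0.0560 m
robot under decel: 1.4000²/(2·1.2000) = 0.8167 m
person approaches 1.8000·(0.0400+1.1667) = 2.1720 m
C+Z_d+Z_r = 0.0200+0.0100+0.0300 = 0.0600 m
S_min ≈ 0.0560+0.8167+2.1720+0.0600  ⇒  S_min = 4657/1500 m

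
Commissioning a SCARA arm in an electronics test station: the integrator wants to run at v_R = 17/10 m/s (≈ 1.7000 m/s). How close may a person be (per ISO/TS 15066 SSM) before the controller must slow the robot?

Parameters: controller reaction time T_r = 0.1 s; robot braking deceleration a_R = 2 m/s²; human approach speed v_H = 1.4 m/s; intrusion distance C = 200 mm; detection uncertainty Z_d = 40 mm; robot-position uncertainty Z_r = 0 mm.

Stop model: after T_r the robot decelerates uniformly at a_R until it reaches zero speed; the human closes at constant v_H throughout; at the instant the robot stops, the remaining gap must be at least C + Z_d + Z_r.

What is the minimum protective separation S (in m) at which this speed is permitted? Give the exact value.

S_min = 197/80 m = 2.4625 m

stop time T_s = (17/10)/2 = 0.8500 s
robot covers v_R·T_r = 1.7000·0.1000 = 0.1700 m before braking
robot under decel: 1.7000²/(2·2.0000) = 0.7225 m
human closes 1.4000·0.9500 = 1.3300 m
margins: 0.2000+0.0400+0.0000 = 0.2400 m
S_min ≈ 0.1700+0.7225+1.3300+0.2400  ⇒  S_min = 197/80 m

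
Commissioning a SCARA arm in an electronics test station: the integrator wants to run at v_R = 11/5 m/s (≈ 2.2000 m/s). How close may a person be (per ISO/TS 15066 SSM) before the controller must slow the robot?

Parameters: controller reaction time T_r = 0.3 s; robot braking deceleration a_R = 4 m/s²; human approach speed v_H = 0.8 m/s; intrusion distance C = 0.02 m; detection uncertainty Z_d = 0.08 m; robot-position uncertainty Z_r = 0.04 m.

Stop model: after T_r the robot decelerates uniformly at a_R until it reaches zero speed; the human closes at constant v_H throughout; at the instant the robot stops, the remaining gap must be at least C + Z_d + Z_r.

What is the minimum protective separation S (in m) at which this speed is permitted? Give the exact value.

braking lasts T_s = (11/5)/4 = 0.5500 s
robot in T_r: 2.2000·0.3000 = 0.6600 m
robot under decel: 2.2000²/(2·4.0000) = 0.6050 m
human over T_r+T_s: 0.8000·(0.3000+0.5500) = 0.6800 m
C+Z_d+Z_r = 0.0200+0.0800+0.0400 = 0.1400 m
S_min ≈ 0.6600+0.6050+0.6800+0.1400  ⇒  S_min = 417/200 m

S_min = 417/200 m = 2.0850 m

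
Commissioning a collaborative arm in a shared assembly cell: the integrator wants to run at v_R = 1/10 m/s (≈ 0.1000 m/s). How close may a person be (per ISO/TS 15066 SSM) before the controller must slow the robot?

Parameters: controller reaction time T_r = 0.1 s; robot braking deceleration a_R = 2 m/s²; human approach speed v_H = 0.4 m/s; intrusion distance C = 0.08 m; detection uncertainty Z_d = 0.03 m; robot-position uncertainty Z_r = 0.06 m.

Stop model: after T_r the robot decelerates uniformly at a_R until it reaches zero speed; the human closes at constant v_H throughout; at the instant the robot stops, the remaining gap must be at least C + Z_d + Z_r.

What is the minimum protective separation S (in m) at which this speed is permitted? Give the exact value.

S_min = 97/400 m = 0.2425 m

braking lasts T_s = (1/10)/2 = 0.0500 s
robot in T_r: 0.1000·0.1000 = 0.0100 m
braking distance = 0.1000²/(2·2.0000) = 0.0025 m
human closes 0.4000·0.1500 = 0.0600 m
margins: 0.0800+0.0300+0.0600 = 0.1700 m
S_min ≈ 0.0100+0.0025+0.0600+0.1700  ⇒  S_min = 97/400 m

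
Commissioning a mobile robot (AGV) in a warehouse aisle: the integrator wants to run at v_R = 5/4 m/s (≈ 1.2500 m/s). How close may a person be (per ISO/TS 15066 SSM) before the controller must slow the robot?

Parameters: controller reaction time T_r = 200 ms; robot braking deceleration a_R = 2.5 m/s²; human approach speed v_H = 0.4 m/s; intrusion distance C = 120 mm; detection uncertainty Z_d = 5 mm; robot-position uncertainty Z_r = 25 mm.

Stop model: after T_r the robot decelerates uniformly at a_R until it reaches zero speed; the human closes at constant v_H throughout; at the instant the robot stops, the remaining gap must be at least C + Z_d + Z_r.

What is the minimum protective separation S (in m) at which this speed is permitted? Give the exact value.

S_min = 397/400 m = 0.9925 m

stop time T_s = (5/4)/(5/2) = 0.5000 s
robot in T_r: 1.2500·0.2000 = 0.2500 m
braking distance = 1.2500²/(2·2.5000) = 0.3125 m
human closes 0.4000·0.7000 = 0.2800 m
C+Z_d+Z_r = 0.1200+0.0050+0.0250 = 0.1500 m
S_min ≈ 0.2500+0.3125+0.2800+0.1500  ⇒  S_min = 397/400 m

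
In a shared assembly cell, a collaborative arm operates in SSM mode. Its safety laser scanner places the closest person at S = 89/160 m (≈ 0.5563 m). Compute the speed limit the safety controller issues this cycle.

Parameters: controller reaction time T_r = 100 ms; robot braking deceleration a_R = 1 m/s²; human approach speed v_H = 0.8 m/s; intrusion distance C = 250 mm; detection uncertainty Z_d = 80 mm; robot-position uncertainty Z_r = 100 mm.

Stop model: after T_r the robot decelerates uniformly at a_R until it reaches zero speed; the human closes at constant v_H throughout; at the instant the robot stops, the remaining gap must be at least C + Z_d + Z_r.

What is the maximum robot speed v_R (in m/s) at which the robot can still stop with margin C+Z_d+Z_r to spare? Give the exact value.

v_R_max = 1/20 m/s = 0.0500 m/s

at the boundary: (1/2)·v² + (9/10)·v + (-37/800) = 0
  disc = (9/10)² − 4·(1/2)·(-37/800) = 361/400 ; √disc = 19/20
  v_R = (−(9/10) + 19/20) / (2·(1/2)) = 1/20 m/s
check:
braking lasts T_s = (1/20)/1 = 0.0500 s
reaction-phase robot travel = 0.0500·0.1000 = 0.0050 m
braking distance = 0.0500²/(2·1.0000) = 0.0013 m
human closes 0.8000·0.1500 = 0.1200 m
C+Z_d+Z_r = 0.2500+0.0800+0.1000 = 0.4300 m
sum ≈ 0.0050+0.0013+0.1200+0.4300 ≈ 0.5563 m = S ✓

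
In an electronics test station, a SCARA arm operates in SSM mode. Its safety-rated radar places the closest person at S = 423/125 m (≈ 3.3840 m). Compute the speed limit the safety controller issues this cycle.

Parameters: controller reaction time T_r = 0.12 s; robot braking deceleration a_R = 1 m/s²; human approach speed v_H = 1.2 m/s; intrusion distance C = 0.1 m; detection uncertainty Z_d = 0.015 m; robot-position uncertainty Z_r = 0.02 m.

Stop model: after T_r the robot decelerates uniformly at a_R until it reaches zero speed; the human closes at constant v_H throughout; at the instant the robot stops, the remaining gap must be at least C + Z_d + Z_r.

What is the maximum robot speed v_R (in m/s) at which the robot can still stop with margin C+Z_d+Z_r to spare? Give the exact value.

v_R_max = 3/2 m/s = 1.5000 m/s

at the boundary: (1/2)·v² + (33/25)·v + (-621/200) = 0
  disc = (33/25)² − 4·(1/2)·(-621/200) = 19881/2500 ; √disc = 141/50
  v_R = (−(33/25) + 141/50) / (2·(1/2)) = 3/2 m/s
check:
stop time T_s = (3/2)/1 = 1.5000 s
robot in T_r: 1.5000·0.1200 = 0.1800 m
robot covers 1.5000·1.5000 − ½·1.0000·1.5000² = 1.1250 m while stopping
human over T_r+T_s: 1.2000·(0.1200+1.5000) = 1.9440 m
residual clearance needed = 0.1000+0.0150+0.0200 = 0.1350 m
sum ≈ 0.1800+1.1250+1.9440+0.1350 ≈ 3.3840 m = S ✓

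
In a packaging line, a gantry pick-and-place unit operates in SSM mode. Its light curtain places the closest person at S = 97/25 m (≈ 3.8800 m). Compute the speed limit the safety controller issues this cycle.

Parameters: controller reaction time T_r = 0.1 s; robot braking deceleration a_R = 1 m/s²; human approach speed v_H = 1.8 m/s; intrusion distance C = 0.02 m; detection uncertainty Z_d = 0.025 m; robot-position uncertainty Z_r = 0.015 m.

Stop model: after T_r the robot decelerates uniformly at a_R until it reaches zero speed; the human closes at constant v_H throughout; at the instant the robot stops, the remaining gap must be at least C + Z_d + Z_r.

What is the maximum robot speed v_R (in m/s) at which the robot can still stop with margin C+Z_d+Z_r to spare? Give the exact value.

v_R_max = 7/5 m/s = 1.4000 m/s

quadratic (1/2)·v² + (19/10)·v + (-91/25) = 0
  disc = (19/10)² − 4·(1/2)·(-91/25) = 1089/100 ; √disc = 33/10
  v_R = (−(19/10) + 33/10) / (2·(1/2)) = 7/5 m/s
check:
stop time T_s = (7/5)/1 = 1.4000 s
robot covers v_R·T_r = 1.4000·0.1000 = 0.1400 m before braking
robot covers 1.4000·1.4000 − ½·1.0000·1.4000² = 0.9800 m while stopping
person approaches 1.8000·(0.1000+1.4000) = 2.7000 m
margins: 0.0200+0.0250+0.0150 = 0.0600 m
sum ≈ 0.1400+0.9800+2.7000+0.0600 ≈ 3.8800 m = S ✓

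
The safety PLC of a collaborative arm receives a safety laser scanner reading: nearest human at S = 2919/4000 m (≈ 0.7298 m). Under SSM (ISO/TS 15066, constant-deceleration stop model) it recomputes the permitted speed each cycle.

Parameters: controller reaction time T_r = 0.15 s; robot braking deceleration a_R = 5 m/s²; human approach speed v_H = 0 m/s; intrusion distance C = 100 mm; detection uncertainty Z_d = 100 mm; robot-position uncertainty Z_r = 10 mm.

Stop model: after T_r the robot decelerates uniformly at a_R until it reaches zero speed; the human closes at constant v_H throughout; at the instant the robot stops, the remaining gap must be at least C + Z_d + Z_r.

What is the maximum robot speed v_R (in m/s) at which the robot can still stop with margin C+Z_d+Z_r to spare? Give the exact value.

quadratic (1/10)·v² + (3/20)·v + (-2079/4000) = 0
  disc = (3/20)² − 4·(1/10)·(-2079/4000) = 144/625 ; √disc = 12/25
  v_R = (−(3/20) + 12/25) / (2·(1/10)) = 33/20 m/s
check:
stop time T_s = (33/20)/5 = 0.3300 s
robot covers v_R·T_r = 1.6500·0.1500 = 0.2475 m before braking
braking distance = 1.6500²/(2·5.0000) = 0.2722 m
human over T_r+T_s: 0.0000·(0.1500+0.3300) = 0.0000 m
C+Z_d+Z_r = 0.1000+0.1000+0.0100 = 0.2100 m
sum ≈ 0.2475+0.2722+0.0000+0.2100 ≈ 0.7298 m = S ✓

v_R_max = 33/20 m/s = 1.6500 m/s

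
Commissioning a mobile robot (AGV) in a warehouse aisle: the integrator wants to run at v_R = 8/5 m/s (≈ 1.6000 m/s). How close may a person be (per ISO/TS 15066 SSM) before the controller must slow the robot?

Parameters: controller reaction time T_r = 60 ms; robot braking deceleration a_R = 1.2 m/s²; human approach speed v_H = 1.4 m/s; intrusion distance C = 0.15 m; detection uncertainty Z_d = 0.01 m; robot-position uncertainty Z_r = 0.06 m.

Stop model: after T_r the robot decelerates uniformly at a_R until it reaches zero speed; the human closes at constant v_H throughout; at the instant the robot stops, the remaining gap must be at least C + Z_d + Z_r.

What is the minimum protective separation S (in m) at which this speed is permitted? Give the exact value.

stop time T_s = (8/5)/(6/5) = 1.3333 s
robot covers v_R·T_r = 1.6000·0.0600 = 0.0960 m before braking
robot covers 1.6000·1.3333 − ½·1.2000·1.3333² = 1.0667 m while stopping
human closes 1.4000·1.3933 = 1.9507 m
C+Z_d+Z_r = 0.1500+0.0100+0.0600 = 0.2200 m
S_min ≈ 0.0960+1.0667+1.9507+0.2200  ⇒  S_min = 10/3 m

S_min = 10/3 m = 3.3333 m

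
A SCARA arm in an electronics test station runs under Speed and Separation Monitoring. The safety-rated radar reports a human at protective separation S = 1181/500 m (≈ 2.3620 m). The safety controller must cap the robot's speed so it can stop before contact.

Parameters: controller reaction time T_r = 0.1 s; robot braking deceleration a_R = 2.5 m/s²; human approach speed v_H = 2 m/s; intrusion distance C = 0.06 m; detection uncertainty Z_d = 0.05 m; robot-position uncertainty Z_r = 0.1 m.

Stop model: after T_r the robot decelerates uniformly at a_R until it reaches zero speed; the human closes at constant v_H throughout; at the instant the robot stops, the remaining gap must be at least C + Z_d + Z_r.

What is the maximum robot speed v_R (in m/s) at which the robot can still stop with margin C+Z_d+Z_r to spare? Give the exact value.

at the boundary: (1/5)·v² + (9/10)·v + (-244/125) = 0
  disc = (9/10)² − 4·(1/5)·(-244/125) = 5929/2500 ; √disc = 77/50
  v_R = (−(9/10) + 77/50) / (2·(1/5)) = 8/5 m/s
check:
stop time T_s = (8/5)/(5/2) = 0.6400 s
robot in T_r: 1.6000·0.1000 = 0.1600 m
braking distance = 1.6000²/(2·2.5000) = 0.5120 m
human over T_r+T_s: 2.0000·(0.1000+0.6400) = 1.4800 m
residual clearance needed = 0.0600+0.0500+0.1000 = 0.2100 m
sum ≈ 0.1600+0.5120+1.4800+0.2100 ≈ 2.3620 m = S ✓

v_R_max = 8/5 m/s = 1.6000 m/s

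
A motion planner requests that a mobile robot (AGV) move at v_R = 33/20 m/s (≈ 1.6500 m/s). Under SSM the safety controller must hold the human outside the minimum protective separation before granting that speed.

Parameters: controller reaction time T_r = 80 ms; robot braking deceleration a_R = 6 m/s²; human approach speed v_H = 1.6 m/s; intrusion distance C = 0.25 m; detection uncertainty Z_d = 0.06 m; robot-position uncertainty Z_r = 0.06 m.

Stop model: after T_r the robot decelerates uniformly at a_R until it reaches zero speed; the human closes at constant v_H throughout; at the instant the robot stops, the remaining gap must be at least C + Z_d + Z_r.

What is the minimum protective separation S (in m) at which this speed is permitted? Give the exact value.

S_min = 83/64 m = 1.2969 m

stop time T_s = (33/20)/6 = 0.2750 s
robot covers v_R·T_r = 1.6500·0.0800 = 0.1320 m before braking
robot covers 1.6500·0.2750 − ½·6.0000·0.2750² = 0.2269 m while stopping
human over T_r+T_s: 1.6000·(0.0800+0.2750) = 0.5680 m
residual clearance needed = 0.2500+0.0600+0.0600 = 0.3700 m
S_min ≈ 0.1320+0.2269+0.5680+0.3700  ⇒  S_min = 83/64 m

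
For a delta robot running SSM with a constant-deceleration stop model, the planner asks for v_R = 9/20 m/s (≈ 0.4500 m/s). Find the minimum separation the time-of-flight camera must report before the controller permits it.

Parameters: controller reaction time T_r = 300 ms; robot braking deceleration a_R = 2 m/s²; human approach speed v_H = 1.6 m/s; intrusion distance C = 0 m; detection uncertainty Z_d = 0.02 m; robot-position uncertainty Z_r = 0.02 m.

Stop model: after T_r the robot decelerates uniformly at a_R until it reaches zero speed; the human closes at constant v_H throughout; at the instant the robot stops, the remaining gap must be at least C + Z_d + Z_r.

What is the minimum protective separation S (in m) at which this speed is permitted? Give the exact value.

braking lasts T_s = (9/20)/2 = 0.2250 s
reaction-phase robot travel = 0.4500·0.3000 = 0.1350 m
braking distance = 0.4500²/(2·2.0000) = 0.0506 m
human closes 1.6000·0.5250 = 0.8400 m
residual clearance needed = 0.0000+0.0200+0.0200 = 0.0400 m
S_min ≈ 0.1350+0.0506+0.8400+0.0400  ⇒  S_min = 341/320 m

S_min = 341/320 m = 1.0656 m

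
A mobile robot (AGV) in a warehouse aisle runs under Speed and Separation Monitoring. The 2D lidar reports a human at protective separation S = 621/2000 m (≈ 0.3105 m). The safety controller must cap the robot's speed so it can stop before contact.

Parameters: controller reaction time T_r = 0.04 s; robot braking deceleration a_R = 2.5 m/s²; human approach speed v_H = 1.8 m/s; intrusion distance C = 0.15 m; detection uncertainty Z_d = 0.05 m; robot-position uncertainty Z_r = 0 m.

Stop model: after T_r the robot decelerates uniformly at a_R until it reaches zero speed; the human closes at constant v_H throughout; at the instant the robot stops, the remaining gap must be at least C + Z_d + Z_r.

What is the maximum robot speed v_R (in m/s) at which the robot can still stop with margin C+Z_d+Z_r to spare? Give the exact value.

collect terms ⇒ (1/5)·v_R² + (19/25)·v_R + (-77/2000) = 0
  disc = (19/25)² − 4·(1/5)·(-77/2000) = 1521/2500 ; √disc = 39/50
  v_R = (−(19/25) + 39/50) / (2·(1/5)) = 1/20 m/s
check:
braking lasts T_s = (1/20)/(5/2) = 0.0200 s
robot covers v_R·T_r = 0.0500·0.0400 = 0.0020 m before braking
robot covers 0.0500·0.0200 − ½·2.5000·0.0200² = 0.0005 m while stopping
human closes 1.8000·0.0600 = 0.1080 m
residual clearance needed = 0.1500+0.0500+0.0000 = 0.2000 m
sum ≈ 0.0020+0.0005+0.1080+0.2000 ≈ 0.3105 m = S ✓

v_R_max = 1/20 m/s = 0.0500 m/s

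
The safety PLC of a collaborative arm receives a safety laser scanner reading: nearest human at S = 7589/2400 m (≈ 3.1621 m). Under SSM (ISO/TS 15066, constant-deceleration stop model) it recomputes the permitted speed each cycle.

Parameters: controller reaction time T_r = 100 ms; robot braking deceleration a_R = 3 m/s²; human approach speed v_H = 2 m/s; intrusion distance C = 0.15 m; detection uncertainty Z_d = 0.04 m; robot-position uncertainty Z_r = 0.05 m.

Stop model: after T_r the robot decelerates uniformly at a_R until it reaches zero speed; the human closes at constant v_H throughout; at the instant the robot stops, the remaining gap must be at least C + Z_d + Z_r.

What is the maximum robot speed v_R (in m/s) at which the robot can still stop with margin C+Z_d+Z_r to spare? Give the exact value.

v_R_max = 47/20 m/s = 2.3500 m/s

at the boundary: (1/6)·v² + (23/30)·v + (-6533/2400) = 0
  disc = (23/30)² − 4·(1/6)·(-6533/2400) = 961/400 ; √disc = 31/20
  v_R = (−(23/30) + 31/20) / (2·(1/6)) = 47/20 m/s
check:
stop time T_s = (47/20)/3 = 0.7833 s
robot covers v_R·T_r = 2.3500·0.1000 = 0.2350 m before braking
braking distance = 2.3500²/(2·3.0000) = 0.9204 m
human closes 2.0000·0.8833 = 1.7667 m
margins: 0.1500+0.0400+0.0500 = 0.2400 m
sum ≈ 0.2350+0.9204+1.7667+0.2400 ≈ 3.1621 m = S ✓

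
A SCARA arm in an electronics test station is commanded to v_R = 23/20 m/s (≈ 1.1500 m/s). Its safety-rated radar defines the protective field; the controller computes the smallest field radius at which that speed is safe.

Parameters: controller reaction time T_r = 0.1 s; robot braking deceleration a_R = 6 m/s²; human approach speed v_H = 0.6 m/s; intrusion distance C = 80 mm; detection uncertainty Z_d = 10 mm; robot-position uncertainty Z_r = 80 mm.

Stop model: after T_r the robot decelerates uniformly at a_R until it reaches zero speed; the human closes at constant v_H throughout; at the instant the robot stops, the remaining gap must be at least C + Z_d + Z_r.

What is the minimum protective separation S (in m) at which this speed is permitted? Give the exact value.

T_s = v_R/a_R = (23/20)/6 = 0.1917 s
robot covers v_R·T_r = 1.1500·0.1000 = 0.1150 m before braking
braking distance = 1.1500²/(2·6.0000) = 0.1102 m
person approaches 0.6000·(0.1000+0.1917) = 0.1750 m
C+Z_d+Z_r = 0.0800+0.0100+0.0800 = 0.1700 m
S_min ≈ 0.1150+0.1102+0.1750+0.1700  ⇒  S_min = 2737/4800 m

S_min = 2737/4800 m = 0.5702 m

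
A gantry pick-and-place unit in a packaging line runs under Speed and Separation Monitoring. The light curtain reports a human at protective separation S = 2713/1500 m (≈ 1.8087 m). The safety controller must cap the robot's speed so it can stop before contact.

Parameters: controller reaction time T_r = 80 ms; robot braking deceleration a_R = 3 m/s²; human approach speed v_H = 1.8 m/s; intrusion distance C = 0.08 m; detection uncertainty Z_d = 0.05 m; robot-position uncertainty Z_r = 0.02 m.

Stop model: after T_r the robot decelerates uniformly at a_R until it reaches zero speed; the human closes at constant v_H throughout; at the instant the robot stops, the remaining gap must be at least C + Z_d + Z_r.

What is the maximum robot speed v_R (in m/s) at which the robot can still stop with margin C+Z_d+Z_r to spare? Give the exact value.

at the boundary: (1/6)·v² + (17/25)·v + (-568/375) = 0
  disc = (17/25)² − 4·(1/6)·(-568/375) = 8281/5625 ; √disc = 91/75
  v_R = (−(17/25) + 91/75) / (2·(1/6)) = 8/5 m/s
check:
stop time T_s = (8/5)/3 = 0.5333 s
robot covers v_R·T_r = 1.6000·0.0800 = 0.1280 m before braking
robot covers 1.6000·0.5333 − ½·3.0000·0.5333² = 0.4267 m while stopping
person approaches 1.8000·(0.0800+0.5333) = 1.1040 m
C+Z_d+Z_r = 0.0800+0.0500+0.0200 = 0.1500 m
sum ≈ 0.1280+0.4267+1.1040+0.1500 ≈ 1.8087 m = S ✓

v_R_max = 8/5 m/s = 1.6000 m/s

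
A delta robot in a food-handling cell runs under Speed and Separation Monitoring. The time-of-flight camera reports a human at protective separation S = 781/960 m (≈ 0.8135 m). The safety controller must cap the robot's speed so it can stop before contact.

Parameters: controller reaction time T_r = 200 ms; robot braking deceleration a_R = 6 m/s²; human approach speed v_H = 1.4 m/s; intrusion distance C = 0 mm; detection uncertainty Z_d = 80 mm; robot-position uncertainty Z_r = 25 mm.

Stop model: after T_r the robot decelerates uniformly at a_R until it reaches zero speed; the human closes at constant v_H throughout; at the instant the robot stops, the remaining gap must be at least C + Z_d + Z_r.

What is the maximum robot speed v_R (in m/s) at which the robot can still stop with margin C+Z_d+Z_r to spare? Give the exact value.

v_R_max = 17/20 m/s = 0.8500 m/s

collect terms ⇒ (1/12)·v_R² + (13/30)·v_R + (-2057/4800) = 0
  disc = (13/30)² − 4·(1/12)·(-2057/4800) = 529/1600 ; √disc = 23/40
  v_R = (−(13/30) + 23/40) / (2·(1/12)) = 17/20 m/s
check:
braking lasts T_s = (17/20)/6 = 0.1417 s
reaction-phase robot travel = 0.8500·0.2000 = 0.1700 m
robot under decel: 0.8500²/(2·6.0000) = 0.0602 m
human over T_r+T_s: 1.4000·(0.2000+0.1417) = 0.4783 m
margins: 0.0000+0.0800+0.0250 = 0.1050 m
sum ≈ 0.1700+0.0602+0.4783+0.1050 ≈ 0.8135 m = S ✓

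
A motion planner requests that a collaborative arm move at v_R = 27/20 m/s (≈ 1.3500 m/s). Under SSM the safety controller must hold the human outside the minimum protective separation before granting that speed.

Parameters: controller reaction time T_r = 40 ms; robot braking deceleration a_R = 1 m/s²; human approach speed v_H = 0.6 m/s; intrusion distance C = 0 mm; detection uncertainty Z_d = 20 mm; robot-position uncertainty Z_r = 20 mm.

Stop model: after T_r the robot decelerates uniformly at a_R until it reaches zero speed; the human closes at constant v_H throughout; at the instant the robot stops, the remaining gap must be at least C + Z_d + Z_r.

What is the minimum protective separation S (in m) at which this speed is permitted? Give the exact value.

S_min = 7357/4000 m = 1.8393 m

stop time T_s = (27/20)/1 = 1.3500 s
robot in T_r: 1.3500·0.0400 = 0.0540 m
robot under decel: 1.3500²/(2·1.0000) = 0.9113 m
person approaches 0.6000·(0.0400+1.3500) = 0.8340 m
residual clearance needed = 0.0000+0.0200+0.0200 = 0.0400 m
S_min ≈ 0.0540+0.9113+0.8340+0.0400  ⇒  S_min = 7357/4000 m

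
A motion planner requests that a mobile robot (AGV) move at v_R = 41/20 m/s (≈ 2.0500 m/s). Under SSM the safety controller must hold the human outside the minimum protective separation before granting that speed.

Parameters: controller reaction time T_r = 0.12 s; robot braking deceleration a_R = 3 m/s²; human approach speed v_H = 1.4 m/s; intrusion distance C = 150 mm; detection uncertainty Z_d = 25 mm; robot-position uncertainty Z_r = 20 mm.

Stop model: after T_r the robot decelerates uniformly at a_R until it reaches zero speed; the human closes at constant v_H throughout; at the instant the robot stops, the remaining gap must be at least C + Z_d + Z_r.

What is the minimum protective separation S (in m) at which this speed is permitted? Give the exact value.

S_min = 27193/12000 m = 2.2661 m

stop time T_s = (41/20)/3 = 0.6833 s
robot covers v_R·T_r = 2.0500·0.1200 = 0.2460 m before braking
robot covers 2.0500·0.6833 − ½·3.0000·0.6833² = 0.7004 m while stopping
human over T_r+T_s: 1.4000·(0.1200+0.6833) = 1.1247 m
residual clearance needed = 0.1500+0.0250+0.0200 = 0.1950 m
S_min ≈ 0.2460+0.7004+1.1247+0.1950  ⇒  S_min = 27193/12000 m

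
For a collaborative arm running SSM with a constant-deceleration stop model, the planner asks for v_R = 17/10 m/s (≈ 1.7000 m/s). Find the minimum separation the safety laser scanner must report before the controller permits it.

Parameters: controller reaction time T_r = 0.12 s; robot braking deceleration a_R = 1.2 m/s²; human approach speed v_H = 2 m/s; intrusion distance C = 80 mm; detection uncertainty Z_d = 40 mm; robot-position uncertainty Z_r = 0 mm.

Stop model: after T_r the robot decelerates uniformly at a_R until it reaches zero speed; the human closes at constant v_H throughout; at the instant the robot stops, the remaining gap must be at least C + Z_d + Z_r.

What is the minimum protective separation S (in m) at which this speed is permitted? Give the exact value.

S_min = 9203/2000 m = 4.6015 m

T_s = v_R/a_R = (17/10)/(6/5) = 1.4167 s
reaction-phase robot travel = 1.7000·0.1200 = 0.2040 m
robot under decel: 1.7000²/(2·1.2000) = 1.2042 m
human over T_r+T_s: 2.0000·(0.1200+1.4167) = 3.0733 m
C+Z_d+Z_r = 0.0800+0.0400+0.0000 = 0.1200 m
S_min ≈ 0.2040+1.2042+3.0733+0.1200  ⇒  S_min = 9203/2000 m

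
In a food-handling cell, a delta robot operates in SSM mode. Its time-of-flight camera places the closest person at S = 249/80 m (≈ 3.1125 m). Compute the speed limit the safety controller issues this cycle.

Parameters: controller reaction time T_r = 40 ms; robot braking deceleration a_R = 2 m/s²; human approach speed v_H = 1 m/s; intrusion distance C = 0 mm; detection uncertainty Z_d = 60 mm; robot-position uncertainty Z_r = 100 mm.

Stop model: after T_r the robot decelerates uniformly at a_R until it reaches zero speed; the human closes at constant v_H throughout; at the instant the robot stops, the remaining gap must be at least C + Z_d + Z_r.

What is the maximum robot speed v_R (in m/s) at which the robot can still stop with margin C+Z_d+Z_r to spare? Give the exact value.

quadratic (1/4)·v² + (27/50)·v + (-233/80) = 0
  disc = (27/50)² − 4·(1/4)·(-233/80) = 32041/10000 ; √disc = 179/100
  v_R = (−(27/50) + 179/100) / (2·(1/4)) = 5/2 m/s
check:
stop time T_s = (5/2)/2 = 1.2500 s
robot covers v_R·T_r = 2.5000·0.0400 = 0.1000 m before braking
robot under decel: 2.5000²/(2·2.0000) = 1.5625 m
human closes 1.0000·1.2900 = 1.2900 m
margins: 0.0000+0.0600+0.1000 = 0.1600 m
sum ≈ 0.1000+1.5625+1.2900+0.1600 ≈ 3.1125 m = S ✓

v_R_max = 5/2 m/s = 2.5000 m/s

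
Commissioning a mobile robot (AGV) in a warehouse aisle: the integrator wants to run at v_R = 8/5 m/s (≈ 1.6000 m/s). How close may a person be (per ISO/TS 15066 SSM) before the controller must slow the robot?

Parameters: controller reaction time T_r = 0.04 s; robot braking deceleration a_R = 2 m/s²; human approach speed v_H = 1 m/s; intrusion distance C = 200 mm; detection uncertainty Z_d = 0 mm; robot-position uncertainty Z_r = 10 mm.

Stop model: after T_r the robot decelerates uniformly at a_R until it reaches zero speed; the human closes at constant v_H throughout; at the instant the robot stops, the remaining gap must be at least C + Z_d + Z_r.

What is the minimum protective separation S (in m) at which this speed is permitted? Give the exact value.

S_min = 877/500 m = 1.7540 m

T_s = v_R/a_R = (8/5)/2 = 0.8000 s
robot in T_r: 1.6000·0.0400 = 0.0640 m
robot under decel: 1.6000²/(2·2.0000) = 0.6400 m
human over T_r+T_s: 1.0000·(0.0400+0.8000) = 0.8400 m
margins: 0.2000+0.0000+0.0100 = 0.2100 m
S_min ≈ 0.0640+0.6400+0.8400+0.2100  ⇒  S_min = 877/500 m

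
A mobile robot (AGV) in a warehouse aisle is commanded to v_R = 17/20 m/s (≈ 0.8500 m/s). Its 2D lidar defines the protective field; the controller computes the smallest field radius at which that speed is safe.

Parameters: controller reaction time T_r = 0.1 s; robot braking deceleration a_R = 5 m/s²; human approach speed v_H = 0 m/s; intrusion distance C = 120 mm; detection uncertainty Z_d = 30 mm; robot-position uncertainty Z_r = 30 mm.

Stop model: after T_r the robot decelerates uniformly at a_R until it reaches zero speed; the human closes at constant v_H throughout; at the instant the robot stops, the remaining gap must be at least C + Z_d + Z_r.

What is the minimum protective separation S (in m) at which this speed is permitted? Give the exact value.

stop time T_s = (17/20)/5 = 0.1700 s
robot in T_r: 0.8500·0.1000 = 0.0850 m
robot covers 0.8500·0.1700 − ½·5.0000·0.1700² = 0.0722 m while stopping
human closes 0.0000·0.2700 = 0.0000 m
C+Z_d+Z_r = 0.1200+0.0300+0.0300 = 0.1800 m
S_min ≈ 0.0850+0.0722+0.0000+0.1800  ⇒  S_min = 1349/4000 m

S_min = 1349/4000 m = 0.3372 m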